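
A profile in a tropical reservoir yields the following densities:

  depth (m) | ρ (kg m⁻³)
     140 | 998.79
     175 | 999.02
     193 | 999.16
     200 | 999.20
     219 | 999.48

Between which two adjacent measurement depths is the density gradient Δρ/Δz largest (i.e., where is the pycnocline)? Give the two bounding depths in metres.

200–219 m

Compute the density gradient over each adjacent pair:
  140–175 m: Δρ/Δz = 0.23/35 = 6.6 × 10⁻³ kg m⁻⁴
  175–193 m: Δρ/Δz = 0.14/18 = 7.8 × 10⁻³ kg m⁻⁴
  193–200 m: Δρ/Δz = 0.04/7 = 5.7 × 10⁻³ kg m⁻⁴
  200–219 m: Δρ/Δz = 0.28/19 = 0.015 kg m⁻⁴
The largest gradient is in the 200–219 m interval — the pycnocline.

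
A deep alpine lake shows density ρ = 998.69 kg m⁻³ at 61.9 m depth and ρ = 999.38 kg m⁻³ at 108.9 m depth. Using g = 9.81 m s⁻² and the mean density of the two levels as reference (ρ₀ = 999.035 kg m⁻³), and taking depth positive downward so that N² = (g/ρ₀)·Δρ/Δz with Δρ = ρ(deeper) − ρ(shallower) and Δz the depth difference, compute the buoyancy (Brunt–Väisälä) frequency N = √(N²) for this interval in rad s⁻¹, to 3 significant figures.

0.0120 rad s⁻¹

Δρ = 999.38 − 998.69 = 0.69 kg m⁻³ over Δz = 108.9 − 61.9 = 47 m.
N² = (9.81/999.035) × (0.69/47) = 1.4416 × 10⁻⁴ s⁻².
N = √(1.4416 × 10⁻⁴) = 0.012007 rad s⁻¹ ≈ 0.0120 rad s⁻¹.
A positive N² confirms static stability across the interval.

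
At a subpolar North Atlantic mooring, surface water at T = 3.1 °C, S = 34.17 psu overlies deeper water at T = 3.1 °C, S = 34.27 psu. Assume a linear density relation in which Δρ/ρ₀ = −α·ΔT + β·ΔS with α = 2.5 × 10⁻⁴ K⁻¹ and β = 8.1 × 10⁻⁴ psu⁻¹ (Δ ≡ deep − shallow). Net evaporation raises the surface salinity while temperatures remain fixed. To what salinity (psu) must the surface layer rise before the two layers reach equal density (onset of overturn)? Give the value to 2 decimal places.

34.27 psu

Neutral buoyancy requires −α(T_deep − T_surf) + β(S_deep − S_surf′) = 0.
S_surf′ = S_deep − (α/β)·ΔT = 34.27 − (2.5 × 10⁻⁴/8.1 × 10⁻⁴)·(+0.0) = 34.2700 psu.
Increase required: 34.2700 − 34.17 = 0.1000 psu.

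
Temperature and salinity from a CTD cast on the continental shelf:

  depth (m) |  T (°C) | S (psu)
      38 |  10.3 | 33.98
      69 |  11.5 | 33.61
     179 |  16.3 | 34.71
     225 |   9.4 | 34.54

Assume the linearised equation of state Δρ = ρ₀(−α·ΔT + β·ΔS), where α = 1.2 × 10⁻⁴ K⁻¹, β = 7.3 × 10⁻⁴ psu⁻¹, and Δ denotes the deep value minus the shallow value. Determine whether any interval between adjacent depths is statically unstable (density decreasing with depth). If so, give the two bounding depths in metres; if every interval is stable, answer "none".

Evaluate Δρ/ρ₀ = −αΔT + βΔS across each adjacent pair:
  38–69 m: −αΔT+βΔS = −(1.2 × 10⁻⁴)(+1.2)+(7.3 × 10⁻⁴)(-0.37) = -4.1 × 10⁻⁴ → UNSTABLE
  69–179 m: −αΔT+βΔS = −(1.2 × 10⁻⁴)(+4.8)+(7.3 × 10⁻⁴)(+1.10) = 2.3 × 10⁻⁴ → stable
  179–225 m: −αΔT+βΔS = −(1.2 × 10⁻⁴)(-6.9)+(7.3 × 10⁻⁴)(-0.17) = 7.0 × 10⁻⁴ → stable
The 38–69 m interval has Δρ < 0: lighter water underlies denser water.

38–69 m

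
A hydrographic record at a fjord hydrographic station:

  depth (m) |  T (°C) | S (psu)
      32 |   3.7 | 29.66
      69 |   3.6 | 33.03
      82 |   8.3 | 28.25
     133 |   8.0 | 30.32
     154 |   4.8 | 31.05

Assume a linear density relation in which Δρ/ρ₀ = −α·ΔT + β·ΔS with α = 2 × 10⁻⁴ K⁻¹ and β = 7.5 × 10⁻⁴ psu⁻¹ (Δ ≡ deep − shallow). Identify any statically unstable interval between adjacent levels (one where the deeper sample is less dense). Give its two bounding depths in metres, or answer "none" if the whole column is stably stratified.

69–82 m

Evaluate Δρ/ρ₀ = −αΔT + βΔS across each adjacent pair:
  32–69 m: −αΔT+βΔS = −(2 × 10⁻⁴)(-0.1)+(7.5 × 10⁻⁴)(+3.37) = 2.5 × 10⁻³ → stable
  69–82 m: −αΔT+βΔS = −(2 × 10⁻⁴)(+4.7)+(7.5 × 10⁻⁴)(-4.78) = -4.5 × 10⁻³ → UNSTABLE
  82–133 m: −αΔT+βΔS = −(2 × 10⁻⁴)(-0.3)+(7.5 × 10⁻⁴)(+2.07) = 1.6 × 10⁻³ → stable
  133–154 m: −αΔT+βΔS = −(2 × 10⁻⁴)(-3.2)+(7.5 × 10⁻⁴)(+0.73) = 1.2 × 10⁻³ → stable
The 69–82 m interval has Δρ < 0: lighter water underlies denser water.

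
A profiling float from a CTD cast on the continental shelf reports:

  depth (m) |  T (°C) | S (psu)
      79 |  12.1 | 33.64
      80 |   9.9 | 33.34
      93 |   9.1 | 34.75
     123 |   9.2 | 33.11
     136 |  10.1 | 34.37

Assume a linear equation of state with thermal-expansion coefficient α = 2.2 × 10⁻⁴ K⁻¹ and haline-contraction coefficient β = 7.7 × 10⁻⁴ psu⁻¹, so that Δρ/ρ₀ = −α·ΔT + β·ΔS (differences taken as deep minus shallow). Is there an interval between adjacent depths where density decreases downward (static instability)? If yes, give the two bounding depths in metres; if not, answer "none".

Evaluate Δρ/ρ₀ = −αΔT + βΔS across each adjacent pair:
  79–80 m: −αΔT+βΔS = −(2.2 × 10⁻⁴)(-2.2)+(7.7 × 10⁻⁴)(-0.30) = 2.5 × 10⁻⁴ → stable
  80–93 m: −αΔT+βΔS = −(2.2 × 10⁻⁴)(-0.8)+(7.7 × 10⁻⁴)(+1.41) = 1.3 × 10⁻³ → stable
  93–123 m: −αΔT+βΔS = −(2.2 × 10⁻⁴)(+0.1)+(7.7 × 10⁻⁴)(-1.64) = -1.3 × 10⁻³ → UNSTABLE
  123–136 m: −αΔT+βΔS = −(2.2 × 10⁻⁴)(+0.9)+(7.7 × 10⁻⁴)(+1.26) = 7.7 × 10⁻⁴ → stable
The 93–123 m interval has Δρ < 0: lighter water underlies denser water.

93–123 m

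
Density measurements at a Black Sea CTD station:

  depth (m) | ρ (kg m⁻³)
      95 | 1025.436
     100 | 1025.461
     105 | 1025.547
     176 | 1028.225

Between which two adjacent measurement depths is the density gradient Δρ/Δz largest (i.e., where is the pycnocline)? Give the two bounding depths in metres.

Compute the density gradient over each adjacent pair:
  95–100 m: Δρ/Δz = 0.025/5 = 5.0 × 10⁻³ kg m⁻⁴
  100–105 m: Δρ/Δz = 0.086/5 = 0.017 kg m⁻⁴
  105–176 m: Δρ/Δz = 2.678/71 = 0.038 kg m⁻⁴
The largest gradient is in the 105–176 m interval — the pycnocline.

105–176 m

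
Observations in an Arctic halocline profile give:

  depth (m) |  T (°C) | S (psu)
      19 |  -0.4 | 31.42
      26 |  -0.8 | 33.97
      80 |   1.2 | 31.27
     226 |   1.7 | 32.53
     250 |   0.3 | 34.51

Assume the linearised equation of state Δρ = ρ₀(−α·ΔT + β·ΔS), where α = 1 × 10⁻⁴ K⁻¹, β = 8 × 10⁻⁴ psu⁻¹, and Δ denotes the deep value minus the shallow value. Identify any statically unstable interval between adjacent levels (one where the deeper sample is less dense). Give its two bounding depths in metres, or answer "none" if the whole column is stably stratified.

26–80 m

Evaluate Δρ/ρ₀ = −αΔT + βΔS across each adjacent pair:
  19–26 m: −αΔT+βΔS = −(1 × 10⁻⁴)(-0.4)+(8 × 10⁻⁴)(+2.55) = 2.1 × 10⁻³ → stable
  26–80 m: −αΔT+βΔS = −(1 × 10⁻⁴)(+2.0)+(8 × 10⁻⁴)(-2.70) = -2.4 × 10⁻³ → UNSTABLE
  80–226 m: −αΔT+βΔS = −(1 × 10⁻⁴)(+0.5)+(8 × 10⁻⁴)(+1.26) = 9.6 × 10⁻⁴ → stable
  226–250 m: −αΔT+βΔS = −(1 × 10⁻⁴)(-1.4)+(8 × 10⁻⁴)(+1.98) = 1.7 × 10⁻³ → stable
The 26–80 m interval has Δρ < 0: lighter water underlies denser water.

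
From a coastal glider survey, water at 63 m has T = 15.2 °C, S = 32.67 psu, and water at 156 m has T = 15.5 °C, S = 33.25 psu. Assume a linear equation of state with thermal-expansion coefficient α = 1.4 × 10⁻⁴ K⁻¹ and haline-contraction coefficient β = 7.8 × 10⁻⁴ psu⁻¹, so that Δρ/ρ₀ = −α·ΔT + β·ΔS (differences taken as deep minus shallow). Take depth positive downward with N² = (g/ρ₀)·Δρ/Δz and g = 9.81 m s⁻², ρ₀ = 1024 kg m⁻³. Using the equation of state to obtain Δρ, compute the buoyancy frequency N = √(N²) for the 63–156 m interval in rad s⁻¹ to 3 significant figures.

6.58 × 10⁻³ rad s⁻¹

ΔT = +0.3 K, ΔS = +0.58 psu (deep − shallow).
Δρ/ρ₀ = −αΔT + βΔS = -4.20 × 10⁻⁵ + 4.524 × 10⁻⁴ = 4.104 × 10⁻⁴, so Δρ ≈ 0.4202 kg m⁻³.
N² = (g/ρ₀)·Δρ/Δz = g·(Δρ/ρ₀)/Δz = 9.81 × 4.104 × 10⁻⁴ / 93 = 4.3291 × 10⁻⁵ s⁻².
N = √(4.3291 × 10⁻⁵) = 6.5796 × 10⁻³ rad s⁻¹ ≈ 6.58 × 10⁻³ rad s⁻¹.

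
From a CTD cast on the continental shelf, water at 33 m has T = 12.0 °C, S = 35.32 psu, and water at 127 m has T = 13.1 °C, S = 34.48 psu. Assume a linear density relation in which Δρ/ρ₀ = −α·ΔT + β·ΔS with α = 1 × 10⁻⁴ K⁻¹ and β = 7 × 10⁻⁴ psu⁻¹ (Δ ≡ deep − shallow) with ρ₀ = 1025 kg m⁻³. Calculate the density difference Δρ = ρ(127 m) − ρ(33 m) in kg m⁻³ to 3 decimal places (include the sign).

-0.715 kg m⁻³

ΔT = +1.1 K, ΔS = -0.84 psu (deep − shallow).
Δρ/ρ₀ = −(1 × 10⁻⁴)(+1.1) + (7 × 10⁻⁴)(-0.84) = -6.98 × 10⁻⁴.
Δρ = 1025 × (-6.98 × 10⁻⁴) = -0.715 kg m⁻³.
Negative Δρ: lighter below, statically unstable.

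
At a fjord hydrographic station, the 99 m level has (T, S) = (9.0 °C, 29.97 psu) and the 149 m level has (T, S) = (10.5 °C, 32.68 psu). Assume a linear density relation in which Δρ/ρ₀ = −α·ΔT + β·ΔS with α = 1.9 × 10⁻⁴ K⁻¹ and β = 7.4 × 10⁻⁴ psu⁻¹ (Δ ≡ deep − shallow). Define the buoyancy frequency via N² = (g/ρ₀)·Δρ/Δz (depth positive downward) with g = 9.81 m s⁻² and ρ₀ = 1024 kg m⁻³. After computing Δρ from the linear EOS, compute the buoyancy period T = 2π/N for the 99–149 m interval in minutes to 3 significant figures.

ΔT = +1.5 K, ΔS = +2.71 psu (deep − shallow).
Δρ/ρ₀ = −αΔT + βΔS = -2.85 × 10⁻⁴ + 2.0054 × 10⁻³ = 1.7204 × 10⁻³, so Δρ ≈ 1.762 kg m⁻³.
N² = (g/ρ₀)·Δρ/Δz = g·(Δρ/ρ₀)/Δz = 9.81 × 1.7204 × 10⁻³ / 50 = 3.3754 × 10⁻⁴ s⁻².
N = √(3.3754 × 10⁻⁴) = 0.018372 rad s⁻¹ → T = 2π/N = 342.00 s = 5.7000 min ≈ 5.70 min.

5.70 min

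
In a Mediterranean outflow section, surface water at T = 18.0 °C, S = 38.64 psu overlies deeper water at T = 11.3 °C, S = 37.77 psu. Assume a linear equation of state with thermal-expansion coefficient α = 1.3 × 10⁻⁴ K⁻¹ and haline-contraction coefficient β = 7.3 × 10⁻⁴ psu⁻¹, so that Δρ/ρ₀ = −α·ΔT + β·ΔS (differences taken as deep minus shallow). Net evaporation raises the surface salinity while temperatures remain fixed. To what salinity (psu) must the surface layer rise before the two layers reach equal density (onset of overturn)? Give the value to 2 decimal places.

38.96 psu

Neutral buoyancy requires −α(T_deep − T_surf) + β(S_deep − S_surf′) = 0.
S_surf′ = S_deep − (α/β)·ΔT = 37.77 − (1.3 × 10⁻⁴/7.3 × 10⁻⁴)·(-6.7) = 38.9632 psu.
Increase required: 38.9632 − 38.64 = 0.3232 psu.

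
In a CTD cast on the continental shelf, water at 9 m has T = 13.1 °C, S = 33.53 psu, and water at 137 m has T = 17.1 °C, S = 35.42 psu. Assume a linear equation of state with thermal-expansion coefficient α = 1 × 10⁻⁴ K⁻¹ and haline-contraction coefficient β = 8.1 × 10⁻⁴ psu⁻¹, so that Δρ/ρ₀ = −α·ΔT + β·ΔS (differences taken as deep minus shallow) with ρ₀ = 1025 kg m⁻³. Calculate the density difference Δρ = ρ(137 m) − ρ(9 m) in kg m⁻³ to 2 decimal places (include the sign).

+1.16 kg m⁻³

ΔT = +4.0 K, ΔS = +1.89 psu (deep − shallow).
Δρ/ρ₀ = −(1 × 10⁻⁴)(+4.0) + (8.1 × 10⁻⁴)(+1.89) = 1.1309 × 10⁻³.
Δρ = 1025 × (1.1309 × 10⁻³) = +1.16 kg m⁻³.
Positive Δρ: denser below, stable.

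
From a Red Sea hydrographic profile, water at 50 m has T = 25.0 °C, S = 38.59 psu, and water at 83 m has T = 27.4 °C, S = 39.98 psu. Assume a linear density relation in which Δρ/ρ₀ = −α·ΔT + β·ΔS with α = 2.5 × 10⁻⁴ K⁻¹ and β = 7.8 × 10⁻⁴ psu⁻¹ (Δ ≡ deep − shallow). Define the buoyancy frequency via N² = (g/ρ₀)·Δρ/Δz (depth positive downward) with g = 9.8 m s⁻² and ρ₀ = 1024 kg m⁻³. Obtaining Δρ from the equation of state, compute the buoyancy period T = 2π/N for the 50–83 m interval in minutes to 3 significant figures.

ΔT = +2.4 K, ΔS = +1.39 psu (deep − shallow).
Δρ/ρ₀ = −αΔT + βΔS = -6.00 × 10⁻⁴ + 1.0842 × 10⁻³ = 4.842 × 10⁻⁴, so Δρ ≈ 0.4958 kg m⁻³.
N² = (g/ρ₀)·Δρ/Δz = g·(Δρ/ρ₀)/Δz = 9.8 × 4.842 × 10⁻⁴ / 33 = 1.4379 × 10⁻⁴ s⁻².
N = √(1.4379 × 10⁻⁴) = 0.011991 rad s⁻¹ → T = 2π/N = 523.99 s = 8.7332 min ≈ 8.73 min.

8.73 min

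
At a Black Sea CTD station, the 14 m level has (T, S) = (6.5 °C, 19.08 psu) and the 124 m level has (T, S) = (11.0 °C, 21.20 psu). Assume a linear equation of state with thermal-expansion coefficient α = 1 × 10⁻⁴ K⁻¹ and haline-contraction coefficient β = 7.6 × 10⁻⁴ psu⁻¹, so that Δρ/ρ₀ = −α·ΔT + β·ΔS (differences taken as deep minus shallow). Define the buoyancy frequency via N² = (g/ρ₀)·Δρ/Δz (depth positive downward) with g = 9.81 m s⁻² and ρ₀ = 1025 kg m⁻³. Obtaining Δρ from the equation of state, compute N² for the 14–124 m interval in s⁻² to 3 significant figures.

1.04 × 10⁻⁴ s⁻²

ΔT = +4.5 K, ΔS = +2.12 psu (deep − shallow).
Δρ/ρ₀ = −αΔT + βΔS = -4.50 × 10⁻⁴ + 1.6112 × 10⁻³ = 1.1612 × 10⁻³, so Δρ ≈ 1.190 kg m⁻³.
N² = (g/ρ₀)·Δρ/Δz = g·(Δρ/ρ₀)/Δz = 9.81 × 1.1612 × 10⁻³ / 110 = 1.0356 × 10⁻⁴ s⁻² ≈ 1.04 × 10⁻⁴ s⁻².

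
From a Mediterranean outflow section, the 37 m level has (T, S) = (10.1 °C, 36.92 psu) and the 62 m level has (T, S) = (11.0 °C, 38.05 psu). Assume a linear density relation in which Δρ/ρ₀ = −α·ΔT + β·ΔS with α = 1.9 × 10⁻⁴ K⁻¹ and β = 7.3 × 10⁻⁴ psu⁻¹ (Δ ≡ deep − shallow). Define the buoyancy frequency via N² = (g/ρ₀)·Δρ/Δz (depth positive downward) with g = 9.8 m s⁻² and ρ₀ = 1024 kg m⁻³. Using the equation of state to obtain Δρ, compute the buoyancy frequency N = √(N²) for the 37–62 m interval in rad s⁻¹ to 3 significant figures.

ΔT = +0.9 K, ΔS = +1.13 psu (deep − shallow).
Δρ/ρ₀ = −αΔT + βΔS = -1.71 × 10⁻⁴ + 8.249 × 10⁻⁴ = 6.539 × 10⁻⁴, so Δρ ≈ 0.6696 kg m⁻³.
N² = (g/ρ₀)·Δρ/Δz = g·(Δρ/ρ₀)/Δz = 9.8 × 6.539 × 10⁻⁴ / 25 = 2.5633 × 10⁻⁴ s⁻².
N = √(2.5633 × 10⁻⁴) = 0.016010 rad s⁻¹ ≈ 0.0160 rad s⁻¹.

0.0160 rad s⁻¹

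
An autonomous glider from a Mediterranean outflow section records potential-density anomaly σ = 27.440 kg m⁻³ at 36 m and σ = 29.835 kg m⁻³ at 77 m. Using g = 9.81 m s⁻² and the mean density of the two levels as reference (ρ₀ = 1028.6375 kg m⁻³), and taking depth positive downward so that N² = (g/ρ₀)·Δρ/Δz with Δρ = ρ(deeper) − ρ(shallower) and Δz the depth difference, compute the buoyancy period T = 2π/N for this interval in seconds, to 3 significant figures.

266 s

Δρ = 1029.835 − 1027.440 = 2.395 kg m⁻³ over Δz = 77 − 36 = 41 m.
N² = (9.81/1028.6375) × (2.395/41) = 5.5709 × 10⁻⁴ s⁻².
N = √(5.5709 × 10⁻⁴) = 0.023603 rad s⁻¹, so T = 2π/N = 266.20 s ≈ 266 s.
Since Δρ > 0 the layer is stably stratified.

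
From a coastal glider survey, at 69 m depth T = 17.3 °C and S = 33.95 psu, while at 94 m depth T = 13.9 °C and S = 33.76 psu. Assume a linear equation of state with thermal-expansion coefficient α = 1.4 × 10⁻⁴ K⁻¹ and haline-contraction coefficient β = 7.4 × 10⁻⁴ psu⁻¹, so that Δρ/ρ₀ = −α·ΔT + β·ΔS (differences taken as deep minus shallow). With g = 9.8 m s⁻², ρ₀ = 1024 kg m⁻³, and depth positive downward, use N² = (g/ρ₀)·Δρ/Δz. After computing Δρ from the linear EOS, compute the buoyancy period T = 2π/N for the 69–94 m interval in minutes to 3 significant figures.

ΔT = -3.4 K, ΔS = -0.19 psu (deep − shallow).
Δρ/ρ₀ = −αΔT + βΔS = 4.76 × 10⁻⁴ − 1.406 × 10⁻⁴ = 3.354 × 10⁻⁴, so Δρ ≈ 0.3434 kg m⁻³.
N² = (g/ρ₀)·Δρ/Δz = g·(Δρ/ρ₀)/Δz = 9.8 × 3.354 × 10⁻⁴ / 25 = 1.3148 × 10⁻⁴ s⁻².
N = √(1.3148 × 10⁻⁴) = 0.011466 rad s⁻¹ → T = 2π/N = 547.98 s = 9.1330 min ≈ 9.13 min.

9.13 min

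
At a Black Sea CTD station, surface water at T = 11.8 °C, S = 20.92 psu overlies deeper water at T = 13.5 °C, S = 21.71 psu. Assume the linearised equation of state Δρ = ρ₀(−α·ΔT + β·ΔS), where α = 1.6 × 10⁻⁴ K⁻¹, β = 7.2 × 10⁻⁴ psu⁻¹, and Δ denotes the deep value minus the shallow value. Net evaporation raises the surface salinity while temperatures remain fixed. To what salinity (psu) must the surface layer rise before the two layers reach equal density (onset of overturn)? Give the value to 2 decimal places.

21.33 psu

Neutral buoyancy requires −α(T_deep − T_surf) + β(S_deep − S_surf′) = 0.
S_surf′ = S_deep − (α/β)·ΔT = 21.71 − (1.6 × 10⁻⁴/7.2 × 10⁻⁴)·(+1.7) = 21.3322 psu.
Increase required: 21.3322 − 20.92 = 0.4122 psu.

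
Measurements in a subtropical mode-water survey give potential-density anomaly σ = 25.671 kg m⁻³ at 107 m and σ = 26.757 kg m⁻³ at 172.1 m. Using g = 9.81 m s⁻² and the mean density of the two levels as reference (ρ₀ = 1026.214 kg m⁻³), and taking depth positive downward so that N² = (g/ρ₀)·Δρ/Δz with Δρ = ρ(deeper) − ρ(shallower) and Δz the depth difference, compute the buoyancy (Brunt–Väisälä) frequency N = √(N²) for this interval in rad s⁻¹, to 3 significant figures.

Δρ = 1026.757 − 1025.671 = 1.086 kg m⁻³ over Δz = 172.1 − 107 = 65.1 m.
N² = (9.81/1026.214) × (1.086/65.1) = 1.5947 × 10⁻⁴ s⁻².
N = √(1.5947 × 10⁻⁴) = 0.012628 rad s⁻¹ ≈ 0.0126 rad s⁻¹.

0.0126 rad s⁻¹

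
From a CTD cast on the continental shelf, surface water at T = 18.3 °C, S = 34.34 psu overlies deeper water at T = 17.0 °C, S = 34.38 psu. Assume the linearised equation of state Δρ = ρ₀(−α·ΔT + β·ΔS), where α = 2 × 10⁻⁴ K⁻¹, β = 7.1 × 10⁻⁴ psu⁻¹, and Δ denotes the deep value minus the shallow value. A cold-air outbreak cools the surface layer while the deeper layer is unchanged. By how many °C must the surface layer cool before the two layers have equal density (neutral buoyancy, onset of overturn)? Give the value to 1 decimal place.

Neutral buoyancy requires Δρ = 0, i.e. −α(T_deep − T_surf′) + β(S_deep − S_surf) = 0.
T_surf′ = T_deep − (β/α)·ΔS = 17.0 − (7.1 × 10⁻⁴/2 × 10⁻⁴)·(+0.04) = 16.858 °C.
Cooling required: 18.3 − (16.858) = 1.442 °C.

1.4 °C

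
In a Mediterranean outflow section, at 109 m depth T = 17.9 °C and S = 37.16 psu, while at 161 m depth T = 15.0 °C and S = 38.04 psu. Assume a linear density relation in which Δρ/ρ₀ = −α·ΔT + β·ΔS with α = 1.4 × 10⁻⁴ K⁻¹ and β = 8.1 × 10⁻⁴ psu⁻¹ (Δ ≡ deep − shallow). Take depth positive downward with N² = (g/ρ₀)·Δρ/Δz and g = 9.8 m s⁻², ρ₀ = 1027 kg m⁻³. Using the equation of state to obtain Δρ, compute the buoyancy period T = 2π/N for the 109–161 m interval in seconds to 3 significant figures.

ΔT = -2.9 K, ΔS = +0.88 psu (deep − shallow).
Δρ/ρ₀ = −αΔT + βΔS = 4.06 × 10⁻⁴ + 7.128 × 10⁻⁴ = 1.1188 × 10⁻³, so Δρ ≈ 1.149 kg m⁻³.
N² = (g/ρ₀)·Δρ/Δz = g·(Δρ/ρ₀)/Δz = 9.8 × 1.1188 × 10⁻³ / 52 = 2.1085 × 10⁻⁴ s⁻².
N = √(2.1085 × 10⁻⁴) = 0.014521 rad s⁻¹ → T = 2π/N = 432.70 s ≈ 433 s.

433 s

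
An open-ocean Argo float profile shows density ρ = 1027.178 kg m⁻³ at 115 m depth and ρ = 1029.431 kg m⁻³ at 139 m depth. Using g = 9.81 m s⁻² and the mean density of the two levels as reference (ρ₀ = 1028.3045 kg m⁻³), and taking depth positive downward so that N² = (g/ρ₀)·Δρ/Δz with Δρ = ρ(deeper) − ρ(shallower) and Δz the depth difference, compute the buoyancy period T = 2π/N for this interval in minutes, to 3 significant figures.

Δρ = 1029.431 − 1027.178 = 2.253 kg m⁻³ over Δz = 139 − 115 = 24 m.
N² = (9.81/1028.3045) × (2.253/24) = 8.9557 × 10⁻⁴ s⁻².
N = √(8.9557 × 10⁻⁴) = 0.029926 rad s⁻¹, so T = 2π/N = 209.96 s = 3.4993 min ≈ 3.50 min.

3.50 min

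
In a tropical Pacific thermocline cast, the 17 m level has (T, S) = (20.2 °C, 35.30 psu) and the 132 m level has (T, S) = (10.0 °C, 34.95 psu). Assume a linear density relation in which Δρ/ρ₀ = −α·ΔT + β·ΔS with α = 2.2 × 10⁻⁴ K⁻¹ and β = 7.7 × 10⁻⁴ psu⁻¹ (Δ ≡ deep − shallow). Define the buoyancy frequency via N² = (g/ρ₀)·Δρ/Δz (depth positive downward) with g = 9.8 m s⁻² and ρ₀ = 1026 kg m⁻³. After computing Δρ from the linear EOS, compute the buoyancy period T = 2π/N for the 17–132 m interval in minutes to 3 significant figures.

8.07 min

ΔT = -10.2 K, ΔS = -0.35 psu (deep − shallow).
Δρ/ρ₀ = −αΔT + βΔS = 2.244 × 10⁻³ − 2.695 × 10⁻⁴ = 1.9745 × 10⁻³, so Δρ ≈ 2.026 kg m⁻³.
N² = (g/ρ₀)·Δρ/Δz = g·(Δρ/ρ₀)/Δz = 9.8 × 1.9745 × 10⁻³ / 115 = 1.6826 × 10⁻⁴ s⁻².
N = √(1.6826 × 10⁻⁴) = 0.012972 rad s⁻¹ → T = 2π/N = 484.37 s = 8.0728 min ≈ 8.07 min.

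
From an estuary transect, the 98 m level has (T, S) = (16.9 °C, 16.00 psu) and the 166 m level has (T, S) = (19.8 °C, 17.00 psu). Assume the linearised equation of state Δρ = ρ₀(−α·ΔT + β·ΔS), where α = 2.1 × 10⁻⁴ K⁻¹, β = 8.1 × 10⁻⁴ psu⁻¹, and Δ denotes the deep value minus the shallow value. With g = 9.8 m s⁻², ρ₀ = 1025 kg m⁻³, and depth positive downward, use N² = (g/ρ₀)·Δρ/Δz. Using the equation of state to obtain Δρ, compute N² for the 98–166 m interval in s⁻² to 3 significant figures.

ΔT = +2.9 K, ΔS = +1.00 psu (deep − shallow).
Δρ/ρ₀ = −αΔT + βΔS = -6.09 × 10⁻⁴ + 8.10 × 10⁻⁴ = 2.01 × 10⁻⁴, so Δρ ≈ 0.2060 kg m⁻³.
N² = (g/ρ₀)·Δρ/Δz = g·(Δρ/ρ₀)/Δz = 9.8 × 2.01 × 10⁻⁴ / 68 = 2.8968 × 10⁻⁵ s⁻² ≈ 2.90 × 10⁻⁵ s⁻².

2.90 × 10⁻⁵ s⁻²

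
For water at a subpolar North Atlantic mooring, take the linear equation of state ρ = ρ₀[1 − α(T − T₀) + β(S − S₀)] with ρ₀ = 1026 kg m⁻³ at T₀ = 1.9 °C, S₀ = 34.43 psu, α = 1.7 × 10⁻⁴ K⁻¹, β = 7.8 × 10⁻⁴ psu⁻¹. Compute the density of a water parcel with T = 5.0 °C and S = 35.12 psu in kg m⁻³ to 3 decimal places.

1026.011 kg m⁻³

T − T₀ = +3.1 K, S − S₀ = +0.69 psu.
Bracket = 1 − α·(+3.1) + β·(+0.69) = 1 + (1.12 × 10⁻⁵) = 1.0000112.
ρ = 1026 × 1.0000112 = 1026.011 kg m⁻³.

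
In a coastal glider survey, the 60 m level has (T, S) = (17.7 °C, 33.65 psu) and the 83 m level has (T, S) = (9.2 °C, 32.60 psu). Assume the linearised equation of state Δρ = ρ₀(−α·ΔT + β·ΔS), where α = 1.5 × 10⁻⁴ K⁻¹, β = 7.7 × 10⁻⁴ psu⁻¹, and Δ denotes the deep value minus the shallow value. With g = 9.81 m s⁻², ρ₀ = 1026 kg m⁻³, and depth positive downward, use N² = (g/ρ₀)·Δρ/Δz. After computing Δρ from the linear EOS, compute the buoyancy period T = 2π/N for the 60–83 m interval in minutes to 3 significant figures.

ΔT = -8.5 K, ΔS = -1.05 psu (deep − shallow).
Δρ/ρ₀ = −αΔT + βΔS = 1.275 × 10⁻³ − 8.085 × 10⁻⁴ = 4.665 × 10⁻⁴, so Δρ ≈ 0.4786 kg m⁻³.
N² = (g/ρ₀)·Δρ/Δz = g·(Δρ/ρ₀)/Δz = 9.81 × 4.665 × 10⁻⁴ / 23 = 1.9897 × 10⁻⁴ s⁻².
N = √(1.9897 × 10⁻⁴) = 0.014106 rad s⁻¹ → T = 2π/N = 445.43 s = 7.4238 min ≈ 7.42 min.

7.42 min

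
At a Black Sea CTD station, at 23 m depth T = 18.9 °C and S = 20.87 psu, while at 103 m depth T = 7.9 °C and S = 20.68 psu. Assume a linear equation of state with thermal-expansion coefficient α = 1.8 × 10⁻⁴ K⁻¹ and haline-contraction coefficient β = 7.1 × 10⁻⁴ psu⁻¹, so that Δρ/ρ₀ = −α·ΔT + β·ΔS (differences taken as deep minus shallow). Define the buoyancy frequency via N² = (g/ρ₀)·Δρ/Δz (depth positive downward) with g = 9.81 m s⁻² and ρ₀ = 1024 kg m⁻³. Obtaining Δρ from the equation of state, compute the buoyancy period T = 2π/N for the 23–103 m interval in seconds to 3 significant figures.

418 s

ΔT = -11.0 K, ΔS = -0.19 psu (deep − shallow).
Δρ/ρ₀ = −αΔT + βΔS = 1.98 × 10⁻³ − 1.349 × 10⁻⁴ = 1.8451 × 10⁻³, so Δρ ≈ 1.889 kg m⁻³.
N² = (g/ρ₀)·Δρ/Δz = g·(Δρ/ρ₀)/Δz = 9.81 × 1.8451 × 10⁻³ / 80 = 2.2626 × 10⁻⁴ s⁻².
N = √(2.2626 × 10⁻⁴) = 0.015042 rad s⁻¹ → T = 2π/N = 417.71 s ≈ 418 s.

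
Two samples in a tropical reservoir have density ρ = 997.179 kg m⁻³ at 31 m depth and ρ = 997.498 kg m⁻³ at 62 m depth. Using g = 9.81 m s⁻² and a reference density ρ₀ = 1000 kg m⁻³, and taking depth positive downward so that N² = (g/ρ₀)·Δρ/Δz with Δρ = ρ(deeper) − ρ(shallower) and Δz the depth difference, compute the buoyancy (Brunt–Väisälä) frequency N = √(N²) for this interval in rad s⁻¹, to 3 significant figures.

0.0100 rad s⁻¹

Δρ = 997.498 − 997.179 = 0.319 kg m⁻³ over Δz = 62 − 31 = 31 m.
N² = (9.81/1000) × (0.319/31) = 1.0095 × 10⁻⁴ s⁻².
N = √(1.0095 × 10⁻⁴) = 0.010047 rad s⁻¹ ≈ 0.0100 rad s⁻¹.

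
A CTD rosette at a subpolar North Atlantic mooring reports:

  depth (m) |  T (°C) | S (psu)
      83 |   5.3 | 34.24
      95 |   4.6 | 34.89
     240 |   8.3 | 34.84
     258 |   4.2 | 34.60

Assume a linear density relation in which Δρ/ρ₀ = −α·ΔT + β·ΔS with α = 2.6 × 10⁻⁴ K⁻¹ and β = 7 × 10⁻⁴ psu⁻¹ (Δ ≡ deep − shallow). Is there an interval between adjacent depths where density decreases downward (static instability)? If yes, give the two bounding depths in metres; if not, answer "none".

Evaluate Δρ/ρ₀ = −αΔT + βΔS across each adjacent pair:
  83–95 m: −αΔT+βΔS = −(2.6 × 10⁻⁴)(-0.7)+(7 × 10⁻⁴)(+0.65) = 6.4 × 10⁻⁴ → stable
  95–240 m: −αΔT+βΔS = −(2.6 × 10⁻⁴)(+3.7)+(7 × 10⁻⁴)(-0.05) = -1.0 × 10⁻³ → UNSTABLE
  240–258 m: −αΔT+βΔS = −(2.6 × 10⁻⁴)(-4.1)+(7 × 10⁻⁴)(-0.24) = 9.0 × 10⁻⁴ → stable
The 95–240 m interval has Δρ < 0: lighter water underlies denser water.

95–240 m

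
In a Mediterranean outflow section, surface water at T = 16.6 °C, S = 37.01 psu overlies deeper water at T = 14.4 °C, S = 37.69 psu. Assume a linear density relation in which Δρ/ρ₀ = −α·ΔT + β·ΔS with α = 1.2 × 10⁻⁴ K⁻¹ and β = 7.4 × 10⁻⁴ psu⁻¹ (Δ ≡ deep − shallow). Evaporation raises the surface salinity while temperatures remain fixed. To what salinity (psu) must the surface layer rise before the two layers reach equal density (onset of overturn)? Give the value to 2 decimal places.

Neutral buoyancy requires −α(T_deep − T_surf) + β(S_deep − S_surf′) = 0.
S_surf′ = S_deep − (α/β)·ΔT = 37.69 − (1.2 × 10⁻⁴/7.4 × 10⁻⁴)·(-2.2) = 38.0468 psu.
Increase required: 38.0468 − 37.01 = 1.0368 psu.

38.05 psu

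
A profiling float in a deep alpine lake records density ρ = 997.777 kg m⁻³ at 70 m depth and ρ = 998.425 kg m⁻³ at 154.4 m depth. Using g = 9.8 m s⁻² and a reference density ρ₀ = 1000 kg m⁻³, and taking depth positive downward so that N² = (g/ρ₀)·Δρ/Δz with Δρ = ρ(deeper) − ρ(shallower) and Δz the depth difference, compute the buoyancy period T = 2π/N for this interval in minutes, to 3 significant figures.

12.1 min

Δρ = 998.425 − 997.777 = 0.648 kg m⁻³ over Δz = 154.4 − 70 = 84.4 m.
N² = (9.8/1000) × (0.648/84.4) = 7.5242 × 10⁻⁵ s⁻².
N = √(7.5242 × 10⁻⁵) = 8.6742 × 10⁻³ rad s⁻¹, so T = 2π/N = 724.35 s = 12.072 min ≈ 12.1 min.
Since Δρ > 0 the layer is stably stratified.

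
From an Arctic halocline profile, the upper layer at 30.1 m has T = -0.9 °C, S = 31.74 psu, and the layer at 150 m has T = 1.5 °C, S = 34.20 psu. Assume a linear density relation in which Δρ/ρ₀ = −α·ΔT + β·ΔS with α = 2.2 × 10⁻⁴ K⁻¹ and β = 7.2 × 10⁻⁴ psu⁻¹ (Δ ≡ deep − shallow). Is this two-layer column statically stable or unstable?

ΔT = 1.5 − -0.9 = +2.4 K and ΔS = 34.20 − 31.74 = +2.46 psu (deep − shallow).
−αΔT = -5.28 × 10⁻⁴; βΔS = 1.7712 × 10⁻³; sum Δρ/ρ₀ = 1.2432 × 10⁻³.
Δρ/ρ₀ > 0, so Δρ > 0: deeper water is denser → statically stable.

stable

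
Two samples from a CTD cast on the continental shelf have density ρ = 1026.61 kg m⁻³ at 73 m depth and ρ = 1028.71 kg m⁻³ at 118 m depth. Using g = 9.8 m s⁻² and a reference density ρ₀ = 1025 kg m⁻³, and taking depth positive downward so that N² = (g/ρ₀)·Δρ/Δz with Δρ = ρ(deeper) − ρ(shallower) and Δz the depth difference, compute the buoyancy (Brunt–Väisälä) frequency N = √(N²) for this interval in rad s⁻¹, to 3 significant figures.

Δρ = 1028.71 − 1026.61 = 2.10 kg m⁻³ over Δz = 118 − 73 = 45 m.
N² = (9.8/1025) × (2.10/45) = 4.4618 × 10⁻⁴ s⁻².
N = √(4.4618 × 10⁻⁴) = 0.021123 rad s⁻¹ ≈ 0.0211 rad s⁻¹.
Since Δρ > 0 the layer is stably stratified.

0.0211 rad s⁻¹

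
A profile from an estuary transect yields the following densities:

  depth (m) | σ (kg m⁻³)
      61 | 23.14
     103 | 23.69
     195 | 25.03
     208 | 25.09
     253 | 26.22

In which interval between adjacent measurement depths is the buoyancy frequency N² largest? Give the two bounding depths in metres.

208–253 m

Compute the density gradient over each adjacent pair:
  61–103 m: Δρ/Δz = 0.55/42 = 0.013 kg m⁻⁴
  103–195 m: Δρ/Δz = 1.34/92 = 0.015 kg m⁻⁴
  195–208 m: Δρ/Δz = 0.06/13 = 4.6 × 10⁻³ kg m⁻⁴
  208–253 m: Δρ/Δz = 1.13/45 = 0.025 kg m⁻⁴
The largest gradient is in the 208–253 m interval — the pycnocline.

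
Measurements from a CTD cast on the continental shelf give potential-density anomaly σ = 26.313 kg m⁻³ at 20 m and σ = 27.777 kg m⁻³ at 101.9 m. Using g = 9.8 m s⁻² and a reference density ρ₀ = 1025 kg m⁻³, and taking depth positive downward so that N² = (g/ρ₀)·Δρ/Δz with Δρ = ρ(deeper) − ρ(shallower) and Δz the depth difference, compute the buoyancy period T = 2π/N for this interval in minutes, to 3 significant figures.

Δρ = 1027.777 − 1026.313 = 1.464 kg m⁻³ over Δz = 101.9 − 20 = 81.9 m.
N² = (9.8/1025) × (1.464/81.9) = 1.7091 × 10⁻⁴ s⁻².
N = √(1.7091 × 10⁻⁴) = 0.013073 rad s⁻¹, so T = 2π/N = 480.62 s = 8.0103 min ≈ 8.01 min.
A positive N² confirms static stability across the interval.

8.01 min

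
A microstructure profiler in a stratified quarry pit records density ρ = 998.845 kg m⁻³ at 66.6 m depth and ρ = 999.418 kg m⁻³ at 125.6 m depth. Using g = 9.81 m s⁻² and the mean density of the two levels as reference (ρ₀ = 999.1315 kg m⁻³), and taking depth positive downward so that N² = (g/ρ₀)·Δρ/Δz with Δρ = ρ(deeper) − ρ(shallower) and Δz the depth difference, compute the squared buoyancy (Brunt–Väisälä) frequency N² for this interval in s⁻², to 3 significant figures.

9.54 × 10⁻⁵ s⁻²

Δρ = 999.418 − 998.845 = 0.573 kg m⁻³ over Δz = 125.6 − 66.6 = 59 m.
N² = (9.81/999.1315) × (0.573/59) = 9.5356 × 10⁻⁵ s⁻² ≈ 9.54 × 10⁻⁵ s⁻².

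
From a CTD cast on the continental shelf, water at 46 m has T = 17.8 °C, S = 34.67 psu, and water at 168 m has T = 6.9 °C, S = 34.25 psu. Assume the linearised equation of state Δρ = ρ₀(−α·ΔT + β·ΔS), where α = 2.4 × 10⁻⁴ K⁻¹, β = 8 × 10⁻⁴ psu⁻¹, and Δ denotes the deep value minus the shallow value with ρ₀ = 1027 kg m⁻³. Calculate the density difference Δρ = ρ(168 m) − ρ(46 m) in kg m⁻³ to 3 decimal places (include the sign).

+2.342 kg m⁻³

ΔT = -10.9 K, ΔS = -0.42 psu (deep − shallow).
Δρ/ρ₀ = −(2.4 × 10⁻⁴)(-10.9) + (8 × 10⁻⁴)(-0.42) = 2.28 × 10⁻³.
Δρ = 1027 × (2.28 × 10⁻³) = +2.342 kg m⁻³.
Positive Δρ: denser below, stable.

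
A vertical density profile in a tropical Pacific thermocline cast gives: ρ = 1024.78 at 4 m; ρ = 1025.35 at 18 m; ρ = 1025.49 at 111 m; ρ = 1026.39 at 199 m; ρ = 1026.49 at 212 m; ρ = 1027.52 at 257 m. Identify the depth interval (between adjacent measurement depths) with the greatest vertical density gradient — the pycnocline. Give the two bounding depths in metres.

4–18 m

Compute the density gradient over each adjacent pair:
  4–18 m: Δρ/Δz = 0.57/14 = 0.041 kg m⁻⁴
  18–111 m: Δρ/Δz = 0.14/93 = 1.5 × 10⁻³ kg m⁻⁴
  111–199 m: Δρ/Δz = 0.90/88 = 0.010 kg m⁻⁴
  199–212 m: Δρ/Δz = 0.10/13 = 7.7 × 10⁻³ kg m⁻⁴
  212–257 m: Δρ/Δz = 1.03/45 = 0.023 kg m⁻⁴
The largest gradient is in the 4–18 m interval — the pycnocline.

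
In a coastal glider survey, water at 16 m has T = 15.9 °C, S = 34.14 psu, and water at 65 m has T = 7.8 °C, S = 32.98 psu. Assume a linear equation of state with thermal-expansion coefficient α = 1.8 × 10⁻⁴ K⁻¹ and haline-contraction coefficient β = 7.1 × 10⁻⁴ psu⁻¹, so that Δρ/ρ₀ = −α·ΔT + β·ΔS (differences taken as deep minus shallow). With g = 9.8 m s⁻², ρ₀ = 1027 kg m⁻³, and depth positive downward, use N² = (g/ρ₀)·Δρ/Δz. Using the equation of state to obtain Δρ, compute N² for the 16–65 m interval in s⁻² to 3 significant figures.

1.27 × 10⁻⁴ s⁻²

ΔT = -8.1 K, ΔS = -1.16 psu (deep − shallow).
Δρ/ρ₀ = −αΔT + βΔS = 1.458 × 10⁻³ − 8.236 × 10⁻⁴ = 6.344 × 10⁻⁴, so Δρ ≈ 0.6515 kg m⁻³.
N² = (g/ρ₀)·Δρ/Δz = g·(Δρ/ρ₀)/Δz = 9.8 × 6.344 × 10⁻⁴ / 49 = 1.2688 × 10⁻⁴ s⁻² ≈ 1.27 × 10⁻⁴ s⁻².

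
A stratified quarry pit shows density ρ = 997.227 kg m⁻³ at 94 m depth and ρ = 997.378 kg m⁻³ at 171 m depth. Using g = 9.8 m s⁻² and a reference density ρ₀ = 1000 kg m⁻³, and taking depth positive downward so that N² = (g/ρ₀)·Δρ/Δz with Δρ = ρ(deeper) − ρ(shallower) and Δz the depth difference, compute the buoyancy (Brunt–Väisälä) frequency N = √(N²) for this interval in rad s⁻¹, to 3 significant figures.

Δρ = 997.378 − 997.227 = 0.151 kg m⁻³ over Δz = 171 − 94 = 77 m.
N² = (9.8/1000) × (0.151/77) = 1.9218 × 10⁻⁵ s⁻².
N = √(1.9218 × 10⁻⁵) = 4.3838 × 10⁻³ rad s⁻¹ ≈ 4.38 × 10⁻³ rad s⁻¹.
Since Δρ > 0 the layer is stably stratified.

4.38 × 10⁻³ rad s⁻¹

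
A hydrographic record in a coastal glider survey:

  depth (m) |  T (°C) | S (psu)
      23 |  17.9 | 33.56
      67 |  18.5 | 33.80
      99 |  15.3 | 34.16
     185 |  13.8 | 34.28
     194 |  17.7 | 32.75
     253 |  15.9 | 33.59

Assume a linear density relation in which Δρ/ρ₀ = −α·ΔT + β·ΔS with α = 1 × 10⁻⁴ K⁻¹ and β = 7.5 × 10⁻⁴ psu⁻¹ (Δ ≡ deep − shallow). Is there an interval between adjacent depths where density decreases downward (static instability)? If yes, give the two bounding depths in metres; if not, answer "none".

185–194 m

Evaluate Δρ/ρ₀ = −αΔT + βΔS across each adjacent pair:
  23–67 m: −αΔT+βΔS = −(1 × 10⁻⁴)(+0.6)+(7.5 × 10⁻⁴)(+0.24) = 1.2 × 10⁻⁴ → stable
  67–99 m: −αΔT+βΔS = −(1 × 10⁻⁴)(-3.2)+(7.5 × 10⁻⁴)(+0.36) = 5.9 × 10⁻⁴ → stable
  99–185 m: −αΔT+βΔS = −(1 × 10⁻⁴)(-1.5)+(7.5 × 10⁻⁴)(+0.12) = 2.4 × 10⁻⁴ → stable
  185–194 m: −αΔT+βΔS = −(1 × 10⁻⁴)(+3.9)+(7.5 × 10⁻⁴)(-1.53) = -1.5 × 10⁻³ → UNSTABLE
  194–253 m: −αΔT+βΔS = −(1 × 10⁻⁴)(-1.8)+(7.5 × 10⁻⁴)(+0.84) = 8.1 × 10⁻⁴ → stable
The 185–194 m interval has Δρ < 0: lighter water underlies denser water.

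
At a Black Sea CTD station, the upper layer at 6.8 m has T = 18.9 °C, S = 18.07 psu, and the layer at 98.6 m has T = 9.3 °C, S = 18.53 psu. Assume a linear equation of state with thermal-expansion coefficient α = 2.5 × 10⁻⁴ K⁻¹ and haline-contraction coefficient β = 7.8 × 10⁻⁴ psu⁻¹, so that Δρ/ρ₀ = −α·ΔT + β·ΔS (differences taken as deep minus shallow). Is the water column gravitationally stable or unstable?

stable

ΔT = 9.3 − 18.9 = -9.6 K and ΔS = 18.53 − 18.07 = +0.46 psu (deep − shallow).
−αΔT = 2.40 × 10⁻³; βΔS = 3.588 × 10⁻⁴; sum Δρ/ρ₀ = 2.7588 × 10⁻³.
Δρ/ρ₀ > 0, so Δρ > 0: deeper water is denser → statically stable.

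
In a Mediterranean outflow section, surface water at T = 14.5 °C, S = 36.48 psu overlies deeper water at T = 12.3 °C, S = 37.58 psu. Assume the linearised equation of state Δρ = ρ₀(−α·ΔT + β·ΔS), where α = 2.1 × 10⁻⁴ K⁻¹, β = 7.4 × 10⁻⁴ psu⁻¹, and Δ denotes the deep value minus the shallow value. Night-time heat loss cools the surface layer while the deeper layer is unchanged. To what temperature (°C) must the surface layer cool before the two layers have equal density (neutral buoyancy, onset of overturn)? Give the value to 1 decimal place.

Neutral buoyancy requires Δρ = 0, i.e. −α(T_deep − T_surf′) + β(S_deep − S_surf) = 0.
T_surf′ = T_deep − (β/α)·ΔS = 12.3 − (7.4 × 10⁻⁴/2.1 × 10⁻⁴)·(+1.10) = 8.424 °C.
Cooling required: 14.5 − (8.424) = 6.076 °C.

8.4 °C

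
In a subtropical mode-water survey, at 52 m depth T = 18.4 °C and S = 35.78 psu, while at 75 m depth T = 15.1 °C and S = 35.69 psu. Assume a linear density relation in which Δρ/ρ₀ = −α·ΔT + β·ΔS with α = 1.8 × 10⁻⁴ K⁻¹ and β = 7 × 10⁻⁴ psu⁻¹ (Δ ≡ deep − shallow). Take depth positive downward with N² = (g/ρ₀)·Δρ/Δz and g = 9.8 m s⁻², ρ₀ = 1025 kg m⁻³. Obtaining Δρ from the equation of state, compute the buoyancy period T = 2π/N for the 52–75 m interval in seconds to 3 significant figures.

ΔT = -3.3 K, ΔS = -0.09 psu (deep − shallow).
Δρ/ρ₀ = −αΔT + βΔS = 5.94 × 10⁻⁴ − 6.30 × 10⁻⁵ = 5.31 × 10⁻⁴, so Δρ ≈ 0.5443 kg m⁻³.
N² = (g/ρ₀)·Δρ/Δz = g·(Δρ/ρ₀)/Δz = 9.8 × 5.31 × 10⁻⁴ / 23 = 2.2625 × 10⁻⁴ s⁻².
N = √(2.2625 × 10⁻⁴) = 0.015042 rad s⁻¹ → T = 2π/N = 417.71 s ≈ 418 s.

418 s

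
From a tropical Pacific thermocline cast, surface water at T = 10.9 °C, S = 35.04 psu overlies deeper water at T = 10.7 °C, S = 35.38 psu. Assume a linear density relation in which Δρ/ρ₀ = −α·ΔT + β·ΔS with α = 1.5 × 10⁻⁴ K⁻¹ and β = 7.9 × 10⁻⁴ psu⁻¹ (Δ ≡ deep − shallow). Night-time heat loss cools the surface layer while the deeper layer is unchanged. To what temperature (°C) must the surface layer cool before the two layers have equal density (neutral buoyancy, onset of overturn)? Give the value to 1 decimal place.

8.9 °C

Neutral buoyancy requires Δρ = 0, i.e. −α(T_deep − T_surf′) + β(S_deep − S_surf) = 0.
T_surf′ = T_deep − (β/α)·ΔS = 10.7 − (7.9 × 10⁻⁴/1.5 × 10⁻⁴)·(+0.34) = 8.909 °C.
Cooling required: 10.9 − (8.909) = 1.991 °C.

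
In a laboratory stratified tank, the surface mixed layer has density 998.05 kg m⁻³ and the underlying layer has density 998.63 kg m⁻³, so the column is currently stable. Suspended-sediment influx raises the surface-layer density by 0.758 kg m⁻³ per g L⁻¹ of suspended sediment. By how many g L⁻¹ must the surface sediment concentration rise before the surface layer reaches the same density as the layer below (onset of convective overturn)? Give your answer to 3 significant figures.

0.765 g L⁻¹

Density deficit of the surface layer: 998.63 − 998.05 = 0.58 kg m⁻³.
Required change = 0.58 / 0.758 = 0.765 g L⁻¹.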